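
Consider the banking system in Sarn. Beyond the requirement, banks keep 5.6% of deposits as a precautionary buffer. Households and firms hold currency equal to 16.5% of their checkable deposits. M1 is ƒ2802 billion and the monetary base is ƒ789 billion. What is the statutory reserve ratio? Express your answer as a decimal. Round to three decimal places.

Using m = M/MB = 2802/789 ≈ 3.551331. Since m = (1 + c)/(c + rr + e), the denominator satisfies c + rr + e = (1 + c)/m = (1 + 0.165) / 3.551331 ≈ 0.328046.
With c = 0.165 and e = 0.056, the statutory reserve ratio is 0.328046 − 0.165 − 0.056 = 0.107046.

0.107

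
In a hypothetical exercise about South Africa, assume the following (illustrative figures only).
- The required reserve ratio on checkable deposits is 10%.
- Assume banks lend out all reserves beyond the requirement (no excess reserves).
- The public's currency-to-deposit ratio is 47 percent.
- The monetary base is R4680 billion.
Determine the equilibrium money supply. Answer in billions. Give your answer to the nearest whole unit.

The money multiplier is m = (1 + c) / (rr + c) = (1 + 0.47) / (0.1 + 0.47) ≈ 2.57895.
So M = m × MB = 2.57895 × 4680 = 12069.486 billion.

R12069 billion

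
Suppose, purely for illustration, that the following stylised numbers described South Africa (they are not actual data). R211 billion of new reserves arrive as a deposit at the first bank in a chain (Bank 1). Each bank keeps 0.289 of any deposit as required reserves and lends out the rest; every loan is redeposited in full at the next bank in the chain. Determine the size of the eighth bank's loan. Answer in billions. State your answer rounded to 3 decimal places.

R13.780 billion

Each bank lends a fraction (1 − rr) = 0.7110 of the deposit it receives, so Bank 8 receives 211·0.7110^7 and lends 211·0.7110^8 ≈ 13.7797 billion.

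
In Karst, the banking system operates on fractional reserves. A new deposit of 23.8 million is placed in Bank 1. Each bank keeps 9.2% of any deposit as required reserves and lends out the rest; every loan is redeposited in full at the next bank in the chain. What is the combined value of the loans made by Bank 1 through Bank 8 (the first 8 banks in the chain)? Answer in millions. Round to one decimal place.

Bank i lends (1 − rr)^i of the original deposit: Bank 1 lends 23.8·0.9080 = 21.6104, Bank 2 lends 23.8·0.9080² ≈ 19.6222, and so on.
Summing a geometric series: total = 23.8·[0.9080·(1 − 0.9080^8) / (1 − 0.9080)] ≈ 126.3627 million.

126.4 million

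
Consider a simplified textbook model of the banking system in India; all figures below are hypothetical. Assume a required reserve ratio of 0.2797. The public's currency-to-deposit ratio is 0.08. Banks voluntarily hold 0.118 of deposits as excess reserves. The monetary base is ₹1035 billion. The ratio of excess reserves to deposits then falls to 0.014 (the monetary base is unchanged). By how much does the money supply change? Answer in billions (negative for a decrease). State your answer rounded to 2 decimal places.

Initially m₁ = (1 + 0.08) / (0.2797 + 0.118 + 0.08) ≈ 2.2608332, so M₁ = 2.2608332 × 1035 ≈ 2339.9624 billion.
After the change m₂ = (1 + 0.08) / (0.2797 + 0.014 + 0.08) ≈ 2.8900187, so M₂ = 2.8900187 × 1035 ≈ 2991.1694 billion.
ΔM = M₂ − M₁ = 2991.1694 − 2339.9624 = 651.207 billion.

₹651.21 billion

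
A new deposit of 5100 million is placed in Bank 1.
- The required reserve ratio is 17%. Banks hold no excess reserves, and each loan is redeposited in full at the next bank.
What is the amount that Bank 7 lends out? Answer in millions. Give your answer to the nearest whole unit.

1384 million

Each bank lends a fraction (1 − rr) = 0.8300 of the deposit it receives, so Bank 7 receives 5100·0.8300^6 and lends 5100·0.8300^7 ≈ 1383.9386 million.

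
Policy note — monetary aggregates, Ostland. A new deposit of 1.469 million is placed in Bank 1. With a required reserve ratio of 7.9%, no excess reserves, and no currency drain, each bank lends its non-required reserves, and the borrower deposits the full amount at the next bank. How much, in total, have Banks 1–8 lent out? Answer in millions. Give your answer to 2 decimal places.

8.26 million

Bank i lends (1 − rr)^i of the original deposit: Bank 1 lends 1.469·0.9210 ≈ 1.3529, Bank 2 lends 1.469·0.9210² ≈ 1.2461, and so on.
Summing a geometric series: total = 1.469·[0.9210·(1 − 0.9210^8) / (1 − 0.9210)] ≈ 8.2599 million.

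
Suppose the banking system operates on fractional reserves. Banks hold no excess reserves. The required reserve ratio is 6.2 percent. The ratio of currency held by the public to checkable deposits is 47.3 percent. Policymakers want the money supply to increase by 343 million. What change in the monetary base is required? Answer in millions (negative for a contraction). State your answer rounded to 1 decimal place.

The money multiplier is m = (1 + c) / (rr + c) = (1 + 0.473) / (0.062 + 0.473) ≈ 2.75327.
ΔMB = ΔM / m = (+343) / 2.75327 ≈ 124.5791 million.

124.6 million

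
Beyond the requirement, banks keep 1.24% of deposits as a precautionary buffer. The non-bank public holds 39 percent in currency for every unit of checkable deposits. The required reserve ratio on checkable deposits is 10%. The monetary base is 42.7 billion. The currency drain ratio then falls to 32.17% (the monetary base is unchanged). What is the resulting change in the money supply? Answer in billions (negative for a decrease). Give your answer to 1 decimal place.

Initially m₁ = (1 + 0.39) / (0.1 + 0.0124 + 0.39) ≈ 2.7667, so M₁ = 2.7667 × 42.7 ≈ 118.1381 billion.
After the change m₂ = (1 + 0.3217) / (0.1 + 0.0124 + 0.3217) ≈ 3.0447, so M₂ = 3.0447 × 42.7 ≈ 130.0087 billion.
ΔM = M₂ − M₁ = 130.0087 − 118.1381 = 11.8706 billion.

11.9 billion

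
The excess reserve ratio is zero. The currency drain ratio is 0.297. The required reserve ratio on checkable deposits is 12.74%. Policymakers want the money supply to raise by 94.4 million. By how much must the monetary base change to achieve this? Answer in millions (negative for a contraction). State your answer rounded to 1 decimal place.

30.9 million

The money multiplier is m = (1 + c) / (rr + c) = (1 + 0.297) / (0.1274 + 0.297) ≈ 3.0561.
ΔMB = ΔM / m = (+94.4) / 3.0561 ≈ 30.889 million.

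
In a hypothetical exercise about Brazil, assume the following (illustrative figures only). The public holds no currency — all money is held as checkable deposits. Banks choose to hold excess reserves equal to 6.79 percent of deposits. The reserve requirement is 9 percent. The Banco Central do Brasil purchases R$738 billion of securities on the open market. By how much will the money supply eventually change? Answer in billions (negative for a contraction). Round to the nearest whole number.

The money multiplier is m = 1 / (rr + e) = 1 / (0.09 + 0.0679) ≈ 6.3331.
The purchase adds 738 billion of base, so ΔM = m × ΔMB = 6.3331 × (+738) = 4673.8278 billion.

R$4674 billion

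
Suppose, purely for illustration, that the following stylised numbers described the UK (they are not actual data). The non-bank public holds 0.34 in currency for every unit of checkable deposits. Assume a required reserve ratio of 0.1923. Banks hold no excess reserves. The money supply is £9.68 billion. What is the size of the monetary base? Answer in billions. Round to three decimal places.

£3.845 billion

The money multiplier is m = (1 + c) / (rr + c) = (1 + 0.34) / (0.1923 + 0.34) ≈ 2.51738.
MB = M / m = 9.68 / 2.51738 ≈ 3.8453 billion.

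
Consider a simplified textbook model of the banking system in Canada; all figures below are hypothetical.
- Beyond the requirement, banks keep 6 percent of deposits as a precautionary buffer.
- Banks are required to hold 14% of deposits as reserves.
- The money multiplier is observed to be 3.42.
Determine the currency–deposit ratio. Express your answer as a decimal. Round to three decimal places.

Using m = 3.42. From m = (1 + c)/(c + rr + e), rearranging gives 1 + c = m·(c + rr + e), so c·(1 − m) = m·(rr + e) − 1.
Hence c = [m·(rr + e) − 1]/(1 − m) = [3.42 × (0.14 + 0.06) − 1] / (1 − 3.42) ≈ 0.130579.

0.131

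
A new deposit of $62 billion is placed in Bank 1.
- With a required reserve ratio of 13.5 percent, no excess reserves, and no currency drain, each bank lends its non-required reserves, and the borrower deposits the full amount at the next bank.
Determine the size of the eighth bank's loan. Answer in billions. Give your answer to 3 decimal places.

Each bank lends a fraction (1 − rr) = 0.8650 of the deposit it receives, so Bank 8 receives 62·0.8650^7 and lends 62·0.8650^8 ≈ 19.4321 billion.

$19.432 billion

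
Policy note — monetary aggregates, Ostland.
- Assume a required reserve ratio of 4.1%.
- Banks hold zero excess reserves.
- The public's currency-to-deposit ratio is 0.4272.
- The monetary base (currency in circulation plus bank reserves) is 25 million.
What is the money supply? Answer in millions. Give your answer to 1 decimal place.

The money multiplier is m = (1 + c) / (rr + c) = (1 + 0.4272) / (0.041 + 0.4272) ≈ 3.0483.
So M = m × MB = 3.0483 × 25 = 76.2075 million.

76.2 million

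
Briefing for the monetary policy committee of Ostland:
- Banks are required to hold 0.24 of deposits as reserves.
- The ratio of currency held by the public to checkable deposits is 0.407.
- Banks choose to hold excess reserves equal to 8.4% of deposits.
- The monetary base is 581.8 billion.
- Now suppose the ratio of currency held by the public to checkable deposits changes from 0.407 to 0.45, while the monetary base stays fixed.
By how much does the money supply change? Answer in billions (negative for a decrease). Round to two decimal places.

-29.89 billion

Initially m₁ = (1 + 0.407) / (0.24 + 0.084 + 0.407) ≈ 1.924761, so M₁ = 1.924761 × 581.8 ≈ 1119.8259 billion.
After the change m₂ = (1 + 0.45) / (0.24 + 0.084 + 0.45) ≈ 1.873385, so M₂ = 1.873385 × 581.8 ≈ 1089.9354 billion.
ΔM = M₂ − M₁ = 1089.9354 − 1119.8259 = -29.8905 billion.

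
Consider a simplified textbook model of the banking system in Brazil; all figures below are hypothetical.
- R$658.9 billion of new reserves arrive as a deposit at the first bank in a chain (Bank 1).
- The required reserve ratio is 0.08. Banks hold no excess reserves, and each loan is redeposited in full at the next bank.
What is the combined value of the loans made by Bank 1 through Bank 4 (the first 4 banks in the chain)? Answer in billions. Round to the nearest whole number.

R$2149 billion

Bank i lends (1 − rr)^i of the original deposit: Bank 1 lends 658.9·0.9200 = 606.1880, Bank 2 lends 658.9·0.9200² ≈ 557.6930, and so on.
Summing a geometric series: total = 658.9·[0.9200·(1 − 0.9200^4) / (1 − 0.9200)] ≈ 2148.9898 billion.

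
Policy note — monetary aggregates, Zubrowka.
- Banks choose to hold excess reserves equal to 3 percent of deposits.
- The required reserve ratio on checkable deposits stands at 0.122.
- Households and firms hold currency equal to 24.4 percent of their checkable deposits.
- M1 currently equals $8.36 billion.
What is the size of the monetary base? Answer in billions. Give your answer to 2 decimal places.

The money multiplier is m = (1 + c) / (rr + e + c) = (1 + 0.244) / (0.122 + 0.03 + 0.244) ≈ 3.1414.
MB = M / m = 8.36 / 3.1414 ≈ 2.6612 billion.

$2.66 billion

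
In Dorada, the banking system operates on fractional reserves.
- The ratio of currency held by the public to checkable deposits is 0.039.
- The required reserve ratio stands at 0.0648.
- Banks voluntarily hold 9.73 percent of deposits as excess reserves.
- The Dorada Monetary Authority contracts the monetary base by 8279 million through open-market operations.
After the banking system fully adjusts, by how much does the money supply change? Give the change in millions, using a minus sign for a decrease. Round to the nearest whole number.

-42774 million

The money multiplier is m = (1 + c) / (rr + e + c) = (1 + 0.039) / (0.0648 + 0.0973 + 0.039) ≈ 5.16658.
The sale removes 8279 million of base, so ΔM = m × ΔMB = 5.16658 × (−8279) ≈ -42774.1158 million.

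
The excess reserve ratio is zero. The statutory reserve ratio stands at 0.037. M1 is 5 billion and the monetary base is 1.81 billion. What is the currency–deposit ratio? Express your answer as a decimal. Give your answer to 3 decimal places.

Using m = M/MB = 5/1.81 ≈ 2.762431. From m = (1 + c)/(c + rr + e), rearranging gives 1 + c = m·(c + rr + e), so c·(1 − m) = m·(rr + e) − 1.
Hence c = [m·(rr + e) − 1]/(1 − m) = [2.762431 × (0.037 + 0) − 1] / (1 − 2.762431) ≈ 0.509404.

0.509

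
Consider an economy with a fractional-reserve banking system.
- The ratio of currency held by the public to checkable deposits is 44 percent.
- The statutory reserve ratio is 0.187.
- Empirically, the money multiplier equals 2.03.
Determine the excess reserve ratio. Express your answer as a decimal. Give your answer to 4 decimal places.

0.0824

Using m = 2.03. Since m = (1 + c)/(c + rr + e), the denominator satisfies c + rr + e = (1 + c)/m = (1 + 0.44) / 2.03 ≈ 0.709360.
With c = 0.44 and rr = 0.187, the excess reserve ratio is 0.709360 − 0.44 − 0.187 = 0.08236.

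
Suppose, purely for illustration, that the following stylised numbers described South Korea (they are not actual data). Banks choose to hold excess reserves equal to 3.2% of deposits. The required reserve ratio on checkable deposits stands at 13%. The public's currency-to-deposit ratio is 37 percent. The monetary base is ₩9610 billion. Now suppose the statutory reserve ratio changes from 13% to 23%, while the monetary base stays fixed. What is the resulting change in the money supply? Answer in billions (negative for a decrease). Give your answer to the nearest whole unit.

Initially m₁ = (1 + 0.37) / (0.13 + 0.032 + 0.37) ≈ 2.57519, so M₁ = 2.57519 × 9610 = 24747.5759 billion.
After the change m₂ = (1 + 0.37) / (0.23 + 0.032 + 0.37) ≈ 2.16772, so M₂ = 2.16772 × 9610 = 20831.7892 billion.
ΔM = M₂ − M₁ = 20831.7892 − 24747.5759 = -3915.7867 billion.

-3916 billion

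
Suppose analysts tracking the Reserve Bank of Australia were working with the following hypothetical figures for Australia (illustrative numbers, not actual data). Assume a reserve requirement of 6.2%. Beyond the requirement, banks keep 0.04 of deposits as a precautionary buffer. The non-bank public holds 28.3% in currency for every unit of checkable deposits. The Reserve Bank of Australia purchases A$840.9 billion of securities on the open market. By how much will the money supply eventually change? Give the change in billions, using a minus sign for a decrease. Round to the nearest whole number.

A$2802 billion

The money multiplier is m = (1 + c) / (rr + e + c) = (1 + 0.283) / (0.062 + 0.04 + 0.283) ≈ 3.3325.
The purchase adds 840.9 billion of base, so ΔM = m × ΔMB = 3.3325 × (+840.9) ≈ 2802.2993 billion.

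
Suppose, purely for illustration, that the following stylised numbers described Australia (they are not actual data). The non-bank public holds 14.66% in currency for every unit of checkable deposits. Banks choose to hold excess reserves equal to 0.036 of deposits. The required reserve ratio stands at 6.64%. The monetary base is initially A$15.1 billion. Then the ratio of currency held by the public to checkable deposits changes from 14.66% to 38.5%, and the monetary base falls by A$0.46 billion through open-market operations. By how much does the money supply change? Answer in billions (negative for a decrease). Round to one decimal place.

Before: m₁ = (1 + 0.1466) / (0.0664 + 0.036 + 0.1466) ≈ 4.6048, MB₁ = 15.1, so M₁ = 4.6048 × 15.1 ≈ 69.5325 billion.
After: m₂ = (1 + 0.385) / (0.0664 + 0.036 + 0.385) ≈ 2.8416, MB₂ = 15.1 − 0.46 = 14.64, so M₂ = 2.8416 × 14.64 ≈ 41.601 billion.
ΔM = M₂ − M₁ = 41.601 − 69.5325 = -27.9315 billion.

-27.9 billion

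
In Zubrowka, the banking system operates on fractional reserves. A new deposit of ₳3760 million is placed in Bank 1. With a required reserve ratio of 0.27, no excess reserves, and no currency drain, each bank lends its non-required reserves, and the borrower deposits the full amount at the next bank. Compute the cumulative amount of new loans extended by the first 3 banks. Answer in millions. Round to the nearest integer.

₳6211 million

Bank i lends (1 − rr)^i of the original deposit: Bank 1 lends 3760·0.7300 = 2744.8000, Bank 2 lends 3760·0.7300² = 2003.7040, and so on.
Summing a geometric series: total = 3760·[0.7300·(1 − 0.7300^3) / (1 − 0.7300)] ≈ 6211.2079 million.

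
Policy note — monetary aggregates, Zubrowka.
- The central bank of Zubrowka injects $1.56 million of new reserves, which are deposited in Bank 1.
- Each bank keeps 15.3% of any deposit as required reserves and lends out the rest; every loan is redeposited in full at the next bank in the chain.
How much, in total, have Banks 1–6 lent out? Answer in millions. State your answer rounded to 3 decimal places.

$5.447 million

Bank i lends (1 − rr)^i of the original deposit: Bank 1 lends 1.56·0.8470 ≈ 1.3213, Bank 2 lends 1.56·0.8470² ≈ 1.1192, and so on.
Summing a geometric series: total = 1.56·[0.8470·(1 − 0.8470^6) / (1 − 0.8470)] ≈ 5.4474 million.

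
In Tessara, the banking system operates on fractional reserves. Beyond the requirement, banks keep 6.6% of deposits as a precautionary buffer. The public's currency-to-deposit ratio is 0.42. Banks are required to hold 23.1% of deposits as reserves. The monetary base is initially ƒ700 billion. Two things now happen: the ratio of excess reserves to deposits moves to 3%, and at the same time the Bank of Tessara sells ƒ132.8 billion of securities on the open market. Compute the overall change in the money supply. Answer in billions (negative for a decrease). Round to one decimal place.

-203.6 billion

Before: m₁ = (1 + 0.42) / (0.231 + 0.066 + 0.42) ≈ 1.98047, MB₁ = 700, so M₁ = 1.98047 × 700 = 1386.329 billion.
After: m₂ = (1 + 0.42) / (0.231 + 0.03 + 0.42) ≈ 2.08517, MB₂ = 700 − 132.8 = 567.2, so M₂ = 2.08517 × 567.2 ≈ 1182.7084 billion.
ΔM = M₂ − M₁ = 1182.7084 − 1386.329 = -203.6206 billion.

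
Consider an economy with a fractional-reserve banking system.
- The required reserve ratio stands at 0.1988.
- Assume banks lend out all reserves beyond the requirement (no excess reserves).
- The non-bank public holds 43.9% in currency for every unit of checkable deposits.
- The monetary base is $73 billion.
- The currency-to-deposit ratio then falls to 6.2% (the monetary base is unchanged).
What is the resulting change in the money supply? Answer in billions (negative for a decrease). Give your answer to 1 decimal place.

$132.6 billion

Initially m₁ = (1 + 0.439) / (0.1988 + 0.439) ≈ 2.2562, so M₁ = 2.2562 × 73 = 164.7026 billion.
After the change m₂ = (1 + 0.062) / (0.1988 + 0.062) ≈ 4.0721, so M₂ = 4.0721 × 73 = 297.2633 billion.
ΔM = M₂ − M₁ = 297.2633 − 164.7026 = 132.5607 billion.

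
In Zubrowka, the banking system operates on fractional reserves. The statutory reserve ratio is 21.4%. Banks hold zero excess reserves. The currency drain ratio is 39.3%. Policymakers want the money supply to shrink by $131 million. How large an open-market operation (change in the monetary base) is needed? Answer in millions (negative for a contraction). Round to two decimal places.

-57.08 million

The money multiplier is m = (1 + c) / (rr + c) = (1 + 0.393) / (0.214 + 0.393) ≈ 2.294893.
ΔMB = ΔM / m = (−131) / 2.294893 ≈ -57.0833 million.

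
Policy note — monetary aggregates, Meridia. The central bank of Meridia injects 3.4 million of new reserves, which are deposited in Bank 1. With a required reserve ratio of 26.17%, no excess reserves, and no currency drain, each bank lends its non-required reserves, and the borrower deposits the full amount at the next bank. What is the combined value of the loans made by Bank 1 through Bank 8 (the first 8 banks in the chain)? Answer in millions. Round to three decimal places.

8.745 million

Bank i lends (1 − rr)^i of the original deposit: Bank 1 lends 3.4·0.7383 ≈ 2.5102, Bank 2 lends 3.4·0.7383² ≈ 1.8533, and so on.
Summing a geometric series: total = 3.4·[0.7383·(1 − 0.7383^8) / (1 − 0.7383)] ≈ 8.7452 million.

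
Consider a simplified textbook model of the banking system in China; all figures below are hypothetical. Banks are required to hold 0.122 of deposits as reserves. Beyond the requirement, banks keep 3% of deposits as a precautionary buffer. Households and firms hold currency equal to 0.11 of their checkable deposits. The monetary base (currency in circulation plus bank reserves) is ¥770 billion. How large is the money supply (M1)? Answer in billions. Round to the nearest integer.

The money multiplier is m = (1 + c) / (rr + e + c) = (1 + 0.11) / (0.122 + 0.03 + 0.11) ≈ 4.2366.
So M = m × MB = 4.2366 × 770 = 3262.182 billion.

¥3262 billion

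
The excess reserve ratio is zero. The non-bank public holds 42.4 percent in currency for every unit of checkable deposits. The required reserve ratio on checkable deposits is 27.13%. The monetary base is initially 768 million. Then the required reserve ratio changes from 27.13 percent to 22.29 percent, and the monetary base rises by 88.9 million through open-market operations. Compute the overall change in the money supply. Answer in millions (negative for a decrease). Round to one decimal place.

313.4 million

Before: m₁ = (1 + 0.424) / (0.2713 + 0.424) ≈ 2.04804, MB₁ = 768, so M₁ = 2.04804 × 768 ≈ 1572.8947 million.
After: m₂ = (1 + 0.424) / (0.2229 + 0.424) ≈ 2.20127, MB₂ = 768 + 88.9 = 856.9, so M₂ = 2.20127 × 856.9 ≈ 1886.2683 million.
ΔM = M₂ − M₁ = 1886.2683 − 1572.8947 = 313.3736 million.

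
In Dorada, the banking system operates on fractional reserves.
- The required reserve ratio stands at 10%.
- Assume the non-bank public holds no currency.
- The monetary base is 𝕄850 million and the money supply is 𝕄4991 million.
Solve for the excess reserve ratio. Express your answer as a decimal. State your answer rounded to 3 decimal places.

Using m = M/MB = 4991/850 ≈ 5.871765. Since m = (1 + c)/(c + rr + e), the denominator satisfies c + rr + e = (1 + c)/m = (1 + 0) / 5.871765 ≈ 0.170307.
With c = 0 and rr = 0.1, the excess reserve ratio is 0.170307 − 0 − 0.1 = 0.070307.

0.070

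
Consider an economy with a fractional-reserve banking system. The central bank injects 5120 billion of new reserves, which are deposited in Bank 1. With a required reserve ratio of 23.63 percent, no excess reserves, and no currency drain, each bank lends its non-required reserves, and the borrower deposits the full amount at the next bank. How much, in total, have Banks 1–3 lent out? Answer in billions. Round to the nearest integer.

9177 billion

Bank i lends (1 − rr)^i of the original deposit: Bank 1 lends 5120·0.7637 = 3910.1440, Bank 2 lends 5120·0.7637² ≈ 2986.1770, and so on.
Summing a geometric series: total = 5120·[0.7637·(1 − 0.7637^3) / (1 − 0.7637)] ≈ 9176.8643 billion.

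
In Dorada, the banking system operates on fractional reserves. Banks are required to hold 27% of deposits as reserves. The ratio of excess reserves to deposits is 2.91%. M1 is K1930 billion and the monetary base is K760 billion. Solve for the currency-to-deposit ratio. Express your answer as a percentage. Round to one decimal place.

Using m = M/MB = 1930/760 ≈ 2.539474. From m = (1 + c)/(c + rr + e), rearranging gives 1 + c = m·(c + rr + e), so c·(1 − m) = m·(rr + e) − 1.
Hence c = [m·(rr + e) − 1]/(1 − m) = [2.539474 × (0.27 + 0.0291) − 1] / (1 − 2.539474) ≈ 0.156185.

15.6%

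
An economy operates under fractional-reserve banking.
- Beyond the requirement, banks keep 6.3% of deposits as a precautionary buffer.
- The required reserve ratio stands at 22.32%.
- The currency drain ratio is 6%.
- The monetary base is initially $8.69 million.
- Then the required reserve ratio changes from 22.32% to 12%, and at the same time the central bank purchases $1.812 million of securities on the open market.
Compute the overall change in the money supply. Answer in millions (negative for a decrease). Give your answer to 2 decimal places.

$19.20 million

Before: m₁ = (1 + 0.06) / (0.2232 + 0.063 + 0.06) ≈ 3.06181, MB₁ = 8.69, so M₁ = 3.06181 × 8.69 ≈ 26.6071 million.
After: m₂ = (1 + 0.06) / (0.12 + 0.063 + 0.06) ≈ 4.36214, MB₂ = 8.69 + 1.812 = 10.502, so M₂ = 4.36214 × 10.502 ≈ 45.8112 million.
ΔM = M₂ − M₁ = 45.8112 − 26.6071 = 19.2041 million.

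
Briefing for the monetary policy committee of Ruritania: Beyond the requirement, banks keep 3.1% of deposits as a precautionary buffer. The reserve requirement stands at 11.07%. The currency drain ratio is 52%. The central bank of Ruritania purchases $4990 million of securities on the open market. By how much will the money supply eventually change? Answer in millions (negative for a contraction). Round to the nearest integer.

$11463 million

The money multiplier is m = (1 + c) / (rr + e + c) = (1 + 0.52) / (0.1107 + 0.031 + 0.52) ≈ 2.29711.
The purchase adds 4990 million of base, so ΔM = m × ΔMB = 2.29711 × (+4990) = 11462.5789 million.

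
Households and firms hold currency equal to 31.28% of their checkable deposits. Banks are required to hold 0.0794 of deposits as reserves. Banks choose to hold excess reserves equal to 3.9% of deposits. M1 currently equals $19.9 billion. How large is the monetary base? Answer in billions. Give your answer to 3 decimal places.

$6.536 billion

The money multiplier is m = (1 + c) / (rr + e + c) = (1 + 0.3128) / (0.0794 + 0.039 + 0.3128) ≈ 3.044527.
MB = M / m = 19.9 / 3.044527 ≈ 6.5363 billion.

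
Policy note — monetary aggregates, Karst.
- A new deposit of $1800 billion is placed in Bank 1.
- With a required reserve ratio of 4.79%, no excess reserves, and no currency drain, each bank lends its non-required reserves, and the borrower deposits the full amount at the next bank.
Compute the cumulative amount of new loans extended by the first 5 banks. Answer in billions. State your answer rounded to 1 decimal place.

Bank i lends (1 − rr)^i of the original deposit: Bank 1 lends 1800·0.9521 = 1713.7800, Bank 2 lends 1800·0.9521² ≈ 1631.6899, and so on.
Summing a geometric series: total = 1800·[0.9521·(1 − 0.9521^5) / (1 − 0.9521)] ≈ 7786.3878 billion.

$7786.4 billion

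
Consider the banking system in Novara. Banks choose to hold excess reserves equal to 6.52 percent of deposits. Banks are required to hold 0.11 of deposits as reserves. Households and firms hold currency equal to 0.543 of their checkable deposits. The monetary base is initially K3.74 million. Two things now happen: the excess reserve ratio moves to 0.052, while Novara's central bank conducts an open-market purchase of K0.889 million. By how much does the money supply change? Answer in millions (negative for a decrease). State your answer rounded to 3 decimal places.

K2.096 million

Before: m₁ = (1 + 0.543) / (0.11 + 0.0652 + 0.543) ≈ 2.14843, MB₁ = 3.74, so M₁ = 2.14843 × 3.74 ≈ 8.0351 million.
After: m₂ = (1 + 0.543) / (0.11 + 0.052 + 0.543) ≈ 2.18865, MB₂ = 3.74 + 0.889 = 4.629, so M₂ = 2.18865 × 4.629 ≈ 10.1313 million.
ΔM = M₂ − M₁ = 10.1313 − 8.0351 = 2.0962 million.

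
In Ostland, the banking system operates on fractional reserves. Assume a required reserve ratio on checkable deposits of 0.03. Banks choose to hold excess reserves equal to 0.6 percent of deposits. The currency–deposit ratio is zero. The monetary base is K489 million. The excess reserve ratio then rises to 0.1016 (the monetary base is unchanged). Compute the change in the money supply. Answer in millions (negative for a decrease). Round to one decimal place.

Initially m₁ = 1 / (0.03 + 0.006) ≈ 27.77778, so M₁ = 27.77778 × 489 ≈ 13583.3344 million.
After the change m₂ = 1 / (0.03 + 0.1016) ≈ 7.59878, so M₂ = 7.59878 × 489 ≈ 3715.8034 million.
ΔM = M₂ − M₁ = 3715.8034 − 13583.3344 = -9867.531 million.

-9867.5 million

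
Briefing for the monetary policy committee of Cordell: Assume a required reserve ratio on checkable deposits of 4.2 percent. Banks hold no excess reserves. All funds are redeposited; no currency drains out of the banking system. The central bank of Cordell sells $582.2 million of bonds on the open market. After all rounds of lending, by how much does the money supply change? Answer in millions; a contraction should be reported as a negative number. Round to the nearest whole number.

-13862 million

The simple money multiplier is m = 1/rr = 1/0.042 ≈ 23.8095.
An open-market sale reduces the monetary base by 582.2 million, so ΔM = m × ΔMB = 23.8095 × (−582.2) = -13861.8909 million.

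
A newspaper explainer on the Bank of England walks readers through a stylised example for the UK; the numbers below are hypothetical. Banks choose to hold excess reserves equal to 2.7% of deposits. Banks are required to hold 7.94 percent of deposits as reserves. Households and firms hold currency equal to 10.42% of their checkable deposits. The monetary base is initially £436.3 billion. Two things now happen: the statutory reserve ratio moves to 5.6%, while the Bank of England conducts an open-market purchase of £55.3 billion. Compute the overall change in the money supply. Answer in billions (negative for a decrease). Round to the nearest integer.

£612 billion

Before: m₁ = (1 + 0.1042) / (0.0794 + 0.027 + 0.1042) ≈ 5.2431, MB₁ = 436.3, so M₁ = 5.2431 × 436.3 ≈ 2287.5645 billion.
After: m₂ = (1 + 0.1042) / (0.056 + 0.027 + 0.1042) ≈ 5.8985, MB₂ = 436.3 + 55.3 = 491.6, so M₂ = 5.8985 × 491.6 = 2899.7026 billion.
ΔM = M₂ − M₁ = 2899.7026 − 2287.5645 = 612.1381 billion.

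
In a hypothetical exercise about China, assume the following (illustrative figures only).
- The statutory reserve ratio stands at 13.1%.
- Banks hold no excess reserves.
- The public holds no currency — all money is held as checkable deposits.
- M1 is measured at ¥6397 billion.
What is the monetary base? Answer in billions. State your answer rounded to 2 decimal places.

With no currency drain and no excess reserves, the money multiplier is m = 1/rr = 1/0.131 ≈ 7.6335878.
The monetary base is MB = M / m = 6397 / 7.6335878 ≈ 838.007 billion.

¥838.01 billion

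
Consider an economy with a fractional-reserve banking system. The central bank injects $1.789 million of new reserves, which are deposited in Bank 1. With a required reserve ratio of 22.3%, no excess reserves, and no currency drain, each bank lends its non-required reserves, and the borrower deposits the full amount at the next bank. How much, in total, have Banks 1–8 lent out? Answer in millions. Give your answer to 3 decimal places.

$5.405 million

Bank i lends (1 − rr)^i of the original deposit: Bank 1 lends 1.789·0.7770 ≈ 1.3901, Bank 2 lends 1.789·0.7770² ≈ 1.0801, and so on.
Summing a geometric series: total = 1.789·[0.7770·(1 − 0.7770^8) / (1 − 0.7770)] ≈ 5.4053 million.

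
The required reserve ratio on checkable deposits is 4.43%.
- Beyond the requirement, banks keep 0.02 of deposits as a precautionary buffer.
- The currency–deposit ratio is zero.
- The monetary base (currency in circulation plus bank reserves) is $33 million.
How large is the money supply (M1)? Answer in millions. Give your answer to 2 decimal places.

$513.22 million

The money multiplier is m = 1 / (rr + e) = 1 / (0.0443 + 0.02) ≈ 15.55210.
So M = m × MB = 15.55210 × 33 = 513.2193 million.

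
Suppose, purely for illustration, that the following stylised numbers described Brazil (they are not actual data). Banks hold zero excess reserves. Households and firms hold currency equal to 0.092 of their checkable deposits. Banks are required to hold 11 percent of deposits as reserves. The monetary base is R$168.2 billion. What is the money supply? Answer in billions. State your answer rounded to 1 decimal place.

R$909.3 billion

The money multiplier is m = (1 + c) / (rr + c) = (1 + 0.092) / (0.11 + 0.092) ≈ 5.40594.
So M = m × MB = 5.40594 × 168.2 ≈ 909.2791 billion.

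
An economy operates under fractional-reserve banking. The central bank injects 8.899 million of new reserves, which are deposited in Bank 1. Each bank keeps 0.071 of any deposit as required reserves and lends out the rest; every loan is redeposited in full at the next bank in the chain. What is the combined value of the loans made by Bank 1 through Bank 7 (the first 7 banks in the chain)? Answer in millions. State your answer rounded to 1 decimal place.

46.9 million

Bank i lends (1 − rr)^i of the original deposit: Bank 1 lends 8.899·0.9290 ≈ 8.2672, Bank 2 lends 8.899·0.9290² ≈ 7.6802, and so on.
Summing a geometric series: total = 8.899·[0.9290·(1 − 0.9290^7) / (1 − 0.9290)] ≈ 46.9032 million.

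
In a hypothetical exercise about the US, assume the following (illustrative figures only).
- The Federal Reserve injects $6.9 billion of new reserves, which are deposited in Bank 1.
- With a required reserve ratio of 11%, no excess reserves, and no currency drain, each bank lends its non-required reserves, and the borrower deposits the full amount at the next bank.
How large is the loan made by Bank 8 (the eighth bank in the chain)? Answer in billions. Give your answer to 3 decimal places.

Each bank lends a fraction (1 − rr) = 0.8900 of the deposit it receives, so Bank 8 receives 6.9·0.8900^7 and lends 6.9·0.8900^8 ≈ 2.7162 billion.

$2.716 billion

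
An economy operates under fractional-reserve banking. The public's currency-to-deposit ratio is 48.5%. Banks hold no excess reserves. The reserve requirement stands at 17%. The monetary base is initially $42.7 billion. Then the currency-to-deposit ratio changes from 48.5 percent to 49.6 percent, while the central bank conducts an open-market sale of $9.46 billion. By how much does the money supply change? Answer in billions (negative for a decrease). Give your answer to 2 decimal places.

Before: m₁ = (1 + 0.485) / (0.17 + 0.485) ≈ 2.26718, MB₁ = 42.7, so M₁ = 2.26718 × 42.7 ≈ 96.8086 billion.
After: m₂ = (1 + 0.496) / (0.17 + 0.496) ≈ 2.24625, MB₂ = 42.7 − 9.46 = 33.24, so M₂ = 2.24625 × 33.24 ≈ 74.6654 billion.
ΔM = M₂ − M₁ = 74.6654 − 96.8086 = -22.1432 billion.

-22.14 billion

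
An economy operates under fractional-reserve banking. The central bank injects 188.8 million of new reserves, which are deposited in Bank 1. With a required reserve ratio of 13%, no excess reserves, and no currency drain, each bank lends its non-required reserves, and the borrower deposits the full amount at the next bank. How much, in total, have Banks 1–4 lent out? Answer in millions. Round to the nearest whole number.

540 million

Bank i lends (1 − rr)^i of the original deposit: Bank 1 lends 188.8·0.8700 = 164.2560, Bank 2 lends 188.8·0.8700² ≈ 142.9027, and so on.
Summing a geometric series: total = 188.8·[0.8700·(1 − 0.8700^4) / (1 − 0.8700)] ≈ 539.6472 million.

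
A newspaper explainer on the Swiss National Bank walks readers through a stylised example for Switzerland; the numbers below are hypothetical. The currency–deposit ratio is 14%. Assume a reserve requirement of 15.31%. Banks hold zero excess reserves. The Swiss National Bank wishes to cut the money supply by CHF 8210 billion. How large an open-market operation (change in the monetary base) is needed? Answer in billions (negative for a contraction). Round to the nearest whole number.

The money multiplier is m = (1 + c) / (rr + c) = (1 + 0.14) / (0.1531 + 0.14) ≈ 3.88946.
ΔMB = ΔM / m = (−8210) / 3.88946 ≈ -2110.8329 billion.

-2111 billion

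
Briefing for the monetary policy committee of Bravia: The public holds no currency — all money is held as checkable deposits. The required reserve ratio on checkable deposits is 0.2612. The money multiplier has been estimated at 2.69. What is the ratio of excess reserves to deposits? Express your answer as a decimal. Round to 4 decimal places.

0.1105

Using m = 2.69. Since m = (1 + c)/(c + rr + e), the denominator satisfies c + rr + e = (1 + c)/m = (1 + 0) / 2.69 ≈ 0.371747.
With c = 0 and rr = 0.2612, the ratio of excess reserves to deposits is 0.371747 − 0 − 0.2612 = 0.110547.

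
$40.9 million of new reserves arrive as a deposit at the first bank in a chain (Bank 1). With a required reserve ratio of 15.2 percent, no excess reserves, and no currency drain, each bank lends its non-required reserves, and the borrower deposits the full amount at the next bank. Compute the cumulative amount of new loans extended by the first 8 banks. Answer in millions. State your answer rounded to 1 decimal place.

Bank i lends (1 − rr)^i of the original deposit: Bank 1 lends 40.9·0.8480 = 34.6832, Bank 2 lends 40.9·0.8480² ≈ 29.4114, and so on.
Summing a geometric series: total = 40.9·[0.8480·(1 − 0.8480^8) / (1 − 0.8480)] ≈ 167.1631 million.

$167.2 million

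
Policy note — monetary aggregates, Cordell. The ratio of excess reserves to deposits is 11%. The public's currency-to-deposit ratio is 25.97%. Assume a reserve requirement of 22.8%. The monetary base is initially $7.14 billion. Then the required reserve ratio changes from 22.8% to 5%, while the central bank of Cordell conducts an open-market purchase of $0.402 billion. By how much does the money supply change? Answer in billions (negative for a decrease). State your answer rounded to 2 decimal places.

$7.59 billion

Before: m₁ = (1 + 0.2597) / (0.228 + 0.11 + 0.2597) ≈ 2.1076, MB₁ = 7.14, so M₁ = 2.1076 × 7.14 ≈ 15.0483 billion.
After: m₂ = (1 + 0.2597) / (0.05 + 0.11 + 0.2597) ≈ 3.0014, MB₂ = 7.14 + 0.402 = 7.542, so M₂ = 3.0014 × 7.542 ≈ 22.6366 billion.
ΔM = M₂ − M₁ = 22.6366 − 15.0483 = 7.5883 billion.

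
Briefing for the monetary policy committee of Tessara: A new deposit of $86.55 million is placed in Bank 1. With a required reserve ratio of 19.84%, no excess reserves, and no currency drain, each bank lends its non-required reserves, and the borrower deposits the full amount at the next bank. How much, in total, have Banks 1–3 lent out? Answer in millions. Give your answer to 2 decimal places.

$169.57 million

Bank i lends (1 − rr)^i of the original deposit: Bank 1 lends 86.55·0.8016 ≈ 69.3785, Bank 2 lends 86.55·0.8016² ≈ 55.6138, and so on.
Summing a geometric series: total = 86.55·[0.8016·(1 − 0.8016^3) / (1 − 0.8016)] ≈ 169.5723 million.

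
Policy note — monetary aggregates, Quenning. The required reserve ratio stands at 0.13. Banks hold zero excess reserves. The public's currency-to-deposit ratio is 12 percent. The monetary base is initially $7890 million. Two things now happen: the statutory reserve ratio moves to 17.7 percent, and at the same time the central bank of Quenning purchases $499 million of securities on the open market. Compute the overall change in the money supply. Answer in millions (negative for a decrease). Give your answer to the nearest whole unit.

Before: m₁ = (1 + 0.12) / (0.13 + 0.12) = 4.48, MB₁ = 7890, so M₁ = 4.48 × 7890 = 35347.2 million.
After: m₂ = (1 + 0.12) / (0.177 + 0.12) ≈ 3.77104, MB₂ = 7890 + 499 = 8389, so M₂ = 3.77104 × 8389 ≈ 31635.2546 million.
ΔM = M₂ − M₁ = 31635.2546 − 35347.2 = -3711.9454 million.

-3712 million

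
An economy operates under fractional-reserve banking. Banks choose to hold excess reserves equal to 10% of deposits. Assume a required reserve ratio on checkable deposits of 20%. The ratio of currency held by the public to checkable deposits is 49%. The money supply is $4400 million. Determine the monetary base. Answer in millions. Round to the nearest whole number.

The money multiplier is m = (1 + c) / (rr + e + c) = (1 + 0.49) / (0.2 + 0.1 + 0.49) ≈ 1.88608.
MB = M / m = 4400 / 1.88608 ≈ 2332.8809 million.

$2333 million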